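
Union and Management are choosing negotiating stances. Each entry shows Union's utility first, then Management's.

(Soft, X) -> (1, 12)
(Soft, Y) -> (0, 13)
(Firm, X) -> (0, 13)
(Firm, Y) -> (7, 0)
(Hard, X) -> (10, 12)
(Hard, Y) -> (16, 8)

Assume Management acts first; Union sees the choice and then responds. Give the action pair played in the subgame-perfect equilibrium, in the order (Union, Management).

(Hard, X)

Solve by backward induction (Management leads).
- X: Union compares 1, 0, 10 and picks Hard; Management would get 12.
- Y: Union compares 0, 7, 16 and picks Hard; Management would get 8.
Management's induced payoffs are 12, 8, so Management commits to X. Subgame-perfect outcome: (Hard, X) with payoffs (10, 12).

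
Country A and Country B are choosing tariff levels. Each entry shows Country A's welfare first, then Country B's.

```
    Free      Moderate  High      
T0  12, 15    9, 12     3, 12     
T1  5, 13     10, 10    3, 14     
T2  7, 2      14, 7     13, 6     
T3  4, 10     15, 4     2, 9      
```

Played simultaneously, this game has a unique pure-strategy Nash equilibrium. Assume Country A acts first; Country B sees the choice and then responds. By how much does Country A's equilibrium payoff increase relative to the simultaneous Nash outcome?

2

Solve by backward induction (Country A leads).
- T0: Country B compares 15, 12, 12 and picks Free; Country A would get 12.
- T1: Country B compares 13, 10, 14 and picks High; Country A would get 3.
- T2: Country B compares 2, 7, 6 and picks Moderate; Country A would get 14.
- T3: Country B compares 10, 4, 9 and picks Free; Country A would get 4.
Maximizing over 12, 3, 14, 4, Country A chooses T2. Subgame-perfect outcome: (T2, Moderate) with payoffs (14, 7).
For the simultaneous game, intersect best replies.
Country A's best replies: Free→T0; Moderate→T3; High→T2.
Country B's best replies: T0→Free; T1→High; T2→Moderate; T3→Free.
The unique mutual best reply is (T0, Free), giving (12, 15).
Country A's commitment gain: 14 − 12 = 2.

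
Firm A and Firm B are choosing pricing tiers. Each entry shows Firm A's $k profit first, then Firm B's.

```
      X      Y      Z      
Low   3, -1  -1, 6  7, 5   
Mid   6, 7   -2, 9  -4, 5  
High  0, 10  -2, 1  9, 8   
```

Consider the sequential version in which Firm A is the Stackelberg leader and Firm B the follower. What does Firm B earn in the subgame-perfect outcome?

10

Solve by backward induction (Firm A leads).
- Low → Firm B plays Y (best of -1, 6, 5); Firm A gets -1.
- Mid → Firm B plays Y (best of 7, 9, 5); Firm A gets -2.
- High → Firm B plays X (best of 10, 1, 8); Firm A gets 0.
Maximizing over -1, -2, 0, Firm A chooses High. Subgame-perfect outcome: (High, X) with payoffs (0, 10).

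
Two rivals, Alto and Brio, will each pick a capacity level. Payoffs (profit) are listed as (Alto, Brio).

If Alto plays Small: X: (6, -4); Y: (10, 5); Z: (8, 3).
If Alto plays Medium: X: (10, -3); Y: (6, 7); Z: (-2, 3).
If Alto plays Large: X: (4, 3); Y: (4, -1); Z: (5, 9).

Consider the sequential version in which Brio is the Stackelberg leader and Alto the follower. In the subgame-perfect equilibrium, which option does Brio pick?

Alto best-responds to each possible Brio move:
- X: BR = Medium, leader payoff -3.
- Y: BR = Small, leader payoff 5.
- Z: BR = Small, leader payoff 3.
Brio's induced payoffs are -3, 5, 3, so Brio commits to Y. Subgame-perfect outcome: (Small, Y) with payoffs (10, 5).

Y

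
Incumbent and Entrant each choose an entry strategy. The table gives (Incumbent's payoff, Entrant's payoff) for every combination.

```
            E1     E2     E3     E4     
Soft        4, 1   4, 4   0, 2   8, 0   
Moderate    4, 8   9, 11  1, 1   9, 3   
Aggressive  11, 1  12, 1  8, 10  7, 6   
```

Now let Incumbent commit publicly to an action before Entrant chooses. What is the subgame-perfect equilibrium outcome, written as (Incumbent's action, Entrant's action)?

(Moderate, E2)

Backward induction with Incumbent moving first.
- Soft: BR = E2, leader payoff 4.
- Moderate: BR = E2, leader payoff 9.
- Aggressive: BR = E3, leader payoff 8.
Incumbent's induced payoffs are 4, 9, 8, so Incumbent commits to Moderate. Subgame-perfect outcome: (Moderate, E2) with payoffs (9, 11).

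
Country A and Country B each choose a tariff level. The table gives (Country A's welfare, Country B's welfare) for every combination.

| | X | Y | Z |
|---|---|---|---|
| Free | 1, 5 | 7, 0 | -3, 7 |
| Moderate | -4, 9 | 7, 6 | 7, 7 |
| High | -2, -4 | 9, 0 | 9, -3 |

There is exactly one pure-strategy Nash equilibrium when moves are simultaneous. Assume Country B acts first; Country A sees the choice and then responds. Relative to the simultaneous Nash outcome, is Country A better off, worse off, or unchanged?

Backward induction with Country B moving first.
- X: Country A compares 1, -4, -2 and picks Free; Country B would get 5.
- Y: Country A compares 7, 7, 9 and picks High; Country B would get 0.
- Z: Country A compares -3, 7, 9 and picks High; Country B would get -3.
Maximizing over 5, 0, -3, Country B chooses X. Subgame-perfect outcome: (Free, X) with payoffs (1, 5).
Now find the simultaneous Nash equilibrium.
Country A's best replies: X→Free; Y→High; Z→High.
Country B's best replies: Free→Z; Moderate→X; High→Y.
Only (High, Y) has each player best-responding; Nash payoffs (9, 0).
Country A earns 1 sequentially versus 9 at the Nash outcome: worse off.

worse off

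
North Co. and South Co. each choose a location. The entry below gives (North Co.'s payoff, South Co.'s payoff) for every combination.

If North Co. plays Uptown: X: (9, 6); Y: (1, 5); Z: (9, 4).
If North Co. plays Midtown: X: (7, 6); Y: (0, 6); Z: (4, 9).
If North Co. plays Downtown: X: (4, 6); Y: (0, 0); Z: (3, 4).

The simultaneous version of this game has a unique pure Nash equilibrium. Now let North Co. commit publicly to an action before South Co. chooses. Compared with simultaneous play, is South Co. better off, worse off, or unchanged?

unchanged

South Co. best-responds to each possible North Co. move:
- Uptown → South Co. plays X (best of 6, 5, 4); North Co. gets 9.
- Midtown → South Co. plays Z (best of 6, 6, 9); North Co. gets 4.
- Downtown → South Co. plays X (best of 6, 0, 4); North Co. gets 4.
Among 9, 4, 4, the best is 9 at Uptown. Subgame-perfect outcome: (Uptown, X) with payoffs (9, 6).
Under simultaneous play:
North Co.'s best replies: X→Uptown; Y→Uptown; Z→Uptown.
South Co.'s best replies: Uptown→X; Midtown→Z; Downtown→X.
The unique mutual best reply is (Uptown, X), giving (9, 6).
South Co. earns 6 sequentially versus 6 at the Nash outcome: unchanged.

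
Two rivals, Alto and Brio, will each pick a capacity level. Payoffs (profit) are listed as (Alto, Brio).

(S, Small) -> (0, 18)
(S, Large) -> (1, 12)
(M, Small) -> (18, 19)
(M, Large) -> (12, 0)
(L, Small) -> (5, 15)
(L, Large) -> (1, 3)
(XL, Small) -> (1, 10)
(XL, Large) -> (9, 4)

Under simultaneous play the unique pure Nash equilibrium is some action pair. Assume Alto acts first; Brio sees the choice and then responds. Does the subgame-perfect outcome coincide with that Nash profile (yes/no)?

yes

Work backward from Brio's decision.
- S: Brio compares 18, 12 and picks Small; Alto would get 0.
- M: Brio compares 19, 0 and picks Small; Alto would get 18.
- L: Brio compares 15, 3 and picks Small; Alto would get 5.
- XL: Brio compares 10, 4 and picks Small; Alto would get 1.
Maximizing over 0, 18, 5, 1, Alto chooses M. Subgame-perfect outcome: (M, Small) with payoffs (18, 19).
Now find the simultaneous Nash equilibrium.
Alto's best replies: Small→M; Large→M.
Brio's best replies: S→Small; M→Small; L→Small; XL→Small.
Only (M, Small) has each player best-responding; Nash payoffs (18, 19).
Sequential outcome (M, Small) coincides with the Nash profile (M, Small).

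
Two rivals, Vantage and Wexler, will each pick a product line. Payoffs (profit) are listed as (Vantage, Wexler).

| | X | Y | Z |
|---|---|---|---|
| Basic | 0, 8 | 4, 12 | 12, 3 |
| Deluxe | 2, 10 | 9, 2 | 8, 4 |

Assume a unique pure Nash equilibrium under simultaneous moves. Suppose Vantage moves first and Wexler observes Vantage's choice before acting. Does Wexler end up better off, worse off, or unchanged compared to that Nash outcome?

better off

Solve by backward induction (Vantage leads).
- Basic → Wexler plays Y (best of 8, 12, 3); Vantage gets 4.
- Deluxe → Wexler plays X (best of 10, 2, 4); Vantage gets 2.
Vantage's induced payoffs are 4, 2, so Vantage commits to Basic. Subgame-perfect outcome: (Basic, Y) with payoffs (4, 12).
Under simultaneous play:
Vantage's best replies: X→Deluxe; Y→Deluxe; Z→Basic.
Wexler's best replies: Basic→Y; Deluxe→X.
Only (Deluxe, X) has each player best-responding; Nash payoffs (2, 10).
Wexler earns 12 sequentially versus 10 at the Nash outcome: better off.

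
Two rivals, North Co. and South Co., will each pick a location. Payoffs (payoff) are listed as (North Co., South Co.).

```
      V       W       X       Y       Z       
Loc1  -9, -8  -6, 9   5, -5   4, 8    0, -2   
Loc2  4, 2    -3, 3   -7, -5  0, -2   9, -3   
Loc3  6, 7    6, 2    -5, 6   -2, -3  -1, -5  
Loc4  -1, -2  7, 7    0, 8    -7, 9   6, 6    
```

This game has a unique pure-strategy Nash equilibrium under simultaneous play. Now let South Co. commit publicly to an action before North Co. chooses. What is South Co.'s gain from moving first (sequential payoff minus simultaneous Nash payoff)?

1

Solve by backward induction (South Co. leads).
- V: North Co. compares -9, 4, 6, -1 and picks Loc3; South Co. would get 7.
- W: North Co. compares -6, -3, 6, 7 and picks Loc4; South Co. would get 7.
- X: North Co. compares 5, -7, -5, 0 and picks Loc1; South Co. would get -5.
- Y: North Co. compares 4, 0, -2, -7 and picks Loc1; South Co. would get 8.
- Z: North Co. compares 0, 9, -1, 6 and picks Loc2; South Co. would get -3.
Among 7, 7, -5, 8, -3, the best is 8 at Y. Subgame-perfect outcome: (Loc1, Y) with payoffs (4, 8).
For the simultaneous game, intersect best replies.
North Co.'s best replies: V→Loc3; W→Loc4; X→Loc1; Y→Loc1; Z→Loc2.
South Co.'s best replies: Loc1→W; Loc2→W; Loc3→V; Loc4→Y.
The unique mutual best reply is (Loc3, V), giving (6, 7).
South Co.'s commitment gain: 8 − 7 = 1.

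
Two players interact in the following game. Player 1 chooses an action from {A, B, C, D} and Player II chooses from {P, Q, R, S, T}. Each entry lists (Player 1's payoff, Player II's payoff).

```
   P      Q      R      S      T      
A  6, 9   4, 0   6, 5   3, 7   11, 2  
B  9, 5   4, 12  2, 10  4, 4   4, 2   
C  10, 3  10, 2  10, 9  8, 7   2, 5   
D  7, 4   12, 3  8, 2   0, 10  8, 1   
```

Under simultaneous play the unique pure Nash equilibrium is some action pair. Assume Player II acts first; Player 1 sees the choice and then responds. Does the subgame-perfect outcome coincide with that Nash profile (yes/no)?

yes

Work backward from Player 1's decision.
- P: Player 1 compares 6, 9, 10, 7 and picks C; Player II would get 3.
- Q: Player 1 compares 4, 4, 10, 12 and picks D; Player II would get 3.
- R: Player 1 compares 6, 2, 10, 8 and picks C; Player II would get 9.
- S: Player 1 compares 3, 4, 8, 0 and picks C; Player II would get 7.
- T: Player 1 compares 11, 4, 2, 8 and picks A; Player II would get 2.
Among 3, 3, 9, 7, 2, the best is 9 at R. Subgame-perfect outcome: (C, R) with payoffs (10, 9).
Under simultaneous play:
Player 1's best replies: P→C; Q→D; R→C; S→C; T→A.
Player II's best replies: A→P; B→Q; C→R; D→S.
Only (C, R) has each player best-responding; Nash payoffs (10, 9).
Sequential outcome (C, R) coincides with the Nash profile (C, R).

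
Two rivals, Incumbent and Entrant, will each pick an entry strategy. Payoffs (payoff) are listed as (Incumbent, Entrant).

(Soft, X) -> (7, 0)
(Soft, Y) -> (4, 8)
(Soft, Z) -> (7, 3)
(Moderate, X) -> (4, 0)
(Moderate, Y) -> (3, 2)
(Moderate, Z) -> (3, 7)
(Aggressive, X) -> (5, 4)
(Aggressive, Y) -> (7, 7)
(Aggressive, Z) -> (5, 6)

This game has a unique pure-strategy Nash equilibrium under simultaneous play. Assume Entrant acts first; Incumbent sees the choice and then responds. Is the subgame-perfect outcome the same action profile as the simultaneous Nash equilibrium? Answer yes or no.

Incumbent best-responds to each possible Entrant move:
- X: Incumbent compares 7, 4, 5 and picks Soft; Entrant would get 0.
- Y: Incumbent compares 4, 3, 7 and picks Aggressive; Entrant would get 7.
- Z: Incumbent compares 7, 3, 5 and picks Soft; Entrant would get 3.
Maximizing over 0, 7, 3, Entrant chooses Y. Subgame-perfect outcome: (Aggressive, Y) with payoffs (7, 7).
Now find the simultaneous Nash equilibrium.
Incumbent's best replies: X→Soft; Y→Aggressive; Z→Soft.
Entrant's best replies: Soft→Y; Moderate→Z; Aggressive→Y.
Only (Aggressive, Y) has each player best-responding; Nash payoffs (7, 7).
Sequential outcome (Aggressive, Y) coincides with the Nash profile (Aggressive, Y).

yes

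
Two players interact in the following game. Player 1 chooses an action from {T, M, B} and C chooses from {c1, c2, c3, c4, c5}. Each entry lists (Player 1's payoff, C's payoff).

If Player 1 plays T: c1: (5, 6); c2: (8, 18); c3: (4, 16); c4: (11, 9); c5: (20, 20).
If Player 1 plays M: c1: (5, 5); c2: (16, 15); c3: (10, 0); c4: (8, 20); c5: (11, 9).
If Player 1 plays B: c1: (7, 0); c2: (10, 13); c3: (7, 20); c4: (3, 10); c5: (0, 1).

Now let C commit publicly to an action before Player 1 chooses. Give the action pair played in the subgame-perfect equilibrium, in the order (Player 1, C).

Work backward from Player 1's decision.
- c1: BR = B, leader payoff 0.
- c2: BR = M, leader payoff 15.
- c3: BR = M, leader payoff 0.
- c4: BR = T, leader payoff 9.
- c5: BR = T, leader payoff 20.
Maximizing over 0, 15, 0, 9, 20, C chooses c5. Subgame-perfect outcome: (T, c5) with payoffs (20, 20).

(T, c5)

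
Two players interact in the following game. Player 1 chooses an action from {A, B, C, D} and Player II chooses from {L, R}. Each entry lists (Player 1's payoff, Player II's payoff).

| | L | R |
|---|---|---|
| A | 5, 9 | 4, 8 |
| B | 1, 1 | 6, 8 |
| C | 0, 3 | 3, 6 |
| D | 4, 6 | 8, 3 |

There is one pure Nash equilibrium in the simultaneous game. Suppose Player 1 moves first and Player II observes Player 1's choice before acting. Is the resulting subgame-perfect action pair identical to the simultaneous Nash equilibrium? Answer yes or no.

no

Backward induction with Player 1 moving first.
- A → Player II plays L (best of 9, 8); Player 1 gets 5.
- B → Player II plays R (best of 1, 8); Player 1 gets 6.
- C → Player II plays R (best of 3, 6); Player 1 gets 3.
- D → Player II plays L (best of 6, 3); Player 1 gets 4.
Among 5, 6, 3, 4, the best is 6 at B. Subgame-perfect outcome: (B, R) with payoffs (6, 8).
Now find the simultaneous Nash equilibrium.
Player 1's best replies: L→A; R→D.
Player II's best replies: A→L; B→R; C→R; D→L.
The unique mutual best reply is (A, L), giving (5, 9).
Sequential outcome (B, R) differs from the Nash profile (A, L).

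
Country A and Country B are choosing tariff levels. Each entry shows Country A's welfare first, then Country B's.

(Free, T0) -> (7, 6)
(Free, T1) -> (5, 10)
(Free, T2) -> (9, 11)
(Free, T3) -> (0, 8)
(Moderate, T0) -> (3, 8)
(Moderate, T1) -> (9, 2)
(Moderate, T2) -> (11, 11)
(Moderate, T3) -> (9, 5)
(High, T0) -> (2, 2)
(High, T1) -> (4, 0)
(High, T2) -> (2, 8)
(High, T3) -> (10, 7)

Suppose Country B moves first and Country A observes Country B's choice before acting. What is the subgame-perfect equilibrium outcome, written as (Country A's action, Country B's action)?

(Moderate, T2)

Country A best-responds to each possible Country B move:
- T0: Country A compares 7, 3, 2 and picks Free; Country B would get 6.
- T1: Country A compares 5, 9, 4 and picks Moderate; Country B would get 2.
- T2: Country A compares 9, 11, 2 and picks Moderate; Country B would get 11.
- T3: Country A compares 0, 9, 10 and picks High; Country B would get 7.
Among 6, 2, 11, 7, the best is 11 at T2. Subgame-perfect outcome: (Moderate, T2) with payoffs (11, 11).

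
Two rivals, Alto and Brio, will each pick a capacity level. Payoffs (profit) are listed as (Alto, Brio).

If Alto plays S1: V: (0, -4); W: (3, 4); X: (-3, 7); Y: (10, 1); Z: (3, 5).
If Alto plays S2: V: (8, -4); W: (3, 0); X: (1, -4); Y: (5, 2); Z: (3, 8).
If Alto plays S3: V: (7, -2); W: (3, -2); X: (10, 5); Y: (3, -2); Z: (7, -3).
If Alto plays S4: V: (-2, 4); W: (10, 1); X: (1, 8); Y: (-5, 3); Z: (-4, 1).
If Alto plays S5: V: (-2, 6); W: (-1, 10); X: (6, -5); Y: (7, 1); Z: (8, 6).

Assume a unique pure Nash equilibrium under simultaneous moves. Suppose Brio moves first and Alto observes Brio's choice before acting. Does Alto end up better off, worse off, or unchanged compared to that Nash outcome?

Work backward from Alto's decision.
- V: BR = S2, leader payoff -4.
- W: BR = S4, leader payoff 1.
- X: BR = S3, leader payoff 5.
- Y: BR = S1, leader payoff 1.
- Z: BR = S5, leader payoff 6.
Among -4, 1, 5, 1, 6, the best is 6 at Z. Subgame-perfect outcome: (S5, Z) with payoffs (8, 6).
Now find the simultaneous Nash equilibrium.
Alto's best replies: V→S2; W→S4; X→S3; Y→S1; Z→S5.
Brio's best replies: S1→X; S2→Z; S3→X; S4→X; S5→W.
The unique mutual best reply is (S3, X), giving (10, 5).
Alto earns 8 sequentially versus 10 at the Nash outcome: worse off.

worse off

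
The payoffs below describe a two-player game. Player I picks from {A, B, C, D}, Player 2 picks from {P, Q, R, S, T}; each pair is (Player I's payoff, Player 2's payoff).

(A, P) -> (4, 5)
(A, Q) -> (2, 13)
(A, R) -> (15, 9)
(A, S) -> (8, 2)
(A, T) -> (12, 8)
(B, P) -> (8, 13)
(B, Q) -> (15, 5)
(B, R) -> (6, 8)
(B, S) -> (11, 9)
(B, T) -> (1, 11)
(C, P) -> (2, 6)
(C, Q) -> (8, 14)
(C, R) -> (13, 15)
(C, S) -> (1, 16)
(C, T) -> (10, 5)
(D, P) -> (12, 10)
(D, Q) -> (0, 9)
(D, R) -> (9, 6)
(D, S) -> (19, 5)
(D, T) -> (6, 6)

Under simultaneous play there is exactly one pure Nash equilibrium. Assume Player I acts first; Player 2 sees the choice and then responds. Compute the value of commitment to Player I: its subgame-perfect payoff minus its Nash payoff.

Work backward from Player 2's decision.
- A: BR = Q, leader payoff 2.
- B: BR = P, leader payoff 8.
- C: BR = S, leader payoff 1.
- D: BR = P, leader payoff 12.
Among 2, 8, 1, 12, the best is 12 at D. Subgame-perfect outcome: (D, P) with payoffs (12, 10).
Under simultaneous play:
Player I's best replies: P→D; Q→B; R→A; S→D; T→A.
Player 2's best replies: A→Q; B→P; C→S; D→P.
Only (D, P) has each player best-responding; Nash payoffs (12, 10).
Player I's commitment gain: 12 − 12 = 0.

0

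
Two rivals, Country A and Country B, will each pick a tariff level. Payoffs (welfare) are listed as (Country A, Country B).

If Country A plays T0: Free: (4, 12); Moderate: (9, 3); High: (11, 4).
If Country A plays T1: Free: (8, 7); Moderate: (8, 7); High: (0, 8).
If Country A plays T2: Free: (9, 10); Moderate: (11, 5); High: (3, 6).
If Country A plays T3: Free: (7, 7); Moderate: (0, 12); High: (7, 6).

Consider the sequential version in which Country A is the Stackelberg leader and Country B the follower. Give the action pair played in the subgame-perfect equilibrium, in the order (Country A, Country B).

Backward induction with Country A moving first.
- T0: Country B compares 12, 3, 4 and picks Free; Country A would get 4.
- T1: Country B compares 7, 7, 8 and picks High; Country A would get 0.
- T2: Country B compares 10, 5, 6 and picks Free; Country A would get 9.
- T3: Country B compares 7, 12, 6 and picks Moderate; Country A would get 0.
Among 4, 0, 9, 0, the best is 9 at T2. Subgame-perfect outcome: (T2, Free) with payoffs (9, 10).

(T2, Free)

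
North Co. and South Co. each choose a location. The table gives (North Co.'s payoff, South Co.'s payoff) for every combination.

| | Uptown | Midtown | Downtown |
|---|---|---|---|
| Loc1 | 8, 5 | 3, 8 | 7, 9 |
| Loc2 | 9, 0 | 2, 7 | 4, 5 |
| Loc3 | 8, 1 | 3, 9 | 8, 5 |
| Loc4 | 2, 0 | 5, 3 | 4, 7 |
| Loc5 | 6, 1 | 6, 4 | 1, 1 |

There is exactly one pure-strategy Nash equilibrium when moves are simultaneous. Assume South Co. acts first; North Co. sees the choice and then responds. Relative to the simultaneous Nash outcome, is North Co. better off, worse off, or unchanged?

better off

North Co. best-responds to each possible South Co. move:
- Uptown → North Co. plays Loc2 (best of 8, 9, 8, 2, 6); South Co. gets 0.
- Midtown → North Co. plays Loc5 (best of 3, 2, 3, 5, 6); South Co. gets 4.
- Downtown → North Co. plays Loc3 (best of 7, 4, 8, 4, 1); South Co. gets 5.
South Co.'s induced payoffs are 0, 4, 5, so South Co. commits to Downtown. Subgame-perfect outcome: (Loc3, Downtown) with payoffs (8, 5).
Under simultaneous play:
North Co.'s best replies: Uptown→Loc2; Midtown→Loc5; Downtown→Loc3.
South Co.'s best replies: Loc1→Downtown; Loc2→Midtown; Loc3→Midtown; Loc4→Downtown; Loc5→Midtown.
The unique mutual best reply is (Loc5, Midtown), giving (6, 4).
North Co. earns 8 sequentially versus 6 at the Nash outcome: better off.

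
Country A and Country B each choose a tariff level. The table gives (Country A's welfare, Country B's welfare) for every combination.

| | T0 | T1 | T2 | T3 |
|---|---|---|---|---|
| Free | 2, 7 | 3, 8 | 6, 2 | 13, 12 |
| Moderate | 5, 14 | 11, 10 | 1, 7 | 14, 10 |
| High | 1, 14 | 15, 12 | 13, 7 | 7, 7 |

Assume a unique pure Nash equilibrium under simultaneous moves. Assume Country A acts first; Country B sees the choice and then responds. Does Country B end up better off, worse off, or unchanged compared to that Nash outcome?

worse off

Work backward from Country B's decision.
- Free: Country B compares 7, 8, 2, 12 and picks T3; Country A would get 13.
- Moderate: Country B compares 14, 10, 7, 10 and picks T0; Country A would get 5.
- High: Country B compares 14, 12, 7, 7 and picks T0; Country A would get 1.
Country A's induced payoffs are 13, 5, 1, so Country A commits to Free. Subgame-perfect outcome: (Free, T3) with payoffs (13, 12).
For the simultaneous game, intersect best replies.
Country A's best replies: T0→Moderate; T1→High; T2→High; T3→Moderate.
Country B's best replies: Free→T3; Moderate→T0; High→T0.
The unique mutual best reply is (Moderate, T0), giving (5, 14).
Country B earns 12 sequentially versus 14 at the Nash outcome: worse off.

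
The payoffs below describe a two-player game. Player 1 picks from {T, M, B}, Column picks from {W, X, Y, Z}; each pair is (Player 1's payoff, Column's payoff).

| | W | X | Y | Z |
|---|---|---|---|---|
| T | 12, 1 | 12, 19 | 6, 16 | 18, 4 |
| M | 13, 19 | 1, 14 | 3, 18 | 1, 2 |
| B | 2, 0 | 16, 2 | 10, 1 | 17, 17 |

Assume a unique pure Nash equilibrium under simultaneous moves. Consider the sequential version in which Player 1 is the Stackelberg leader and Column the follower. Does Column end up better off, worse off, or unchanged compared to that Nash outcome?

Solve by backward induction (Player 1 leads).
- T → Column plays X (best of 1, 19, 16, 4); Player 1 gets 12.
- M → Column plays W (best of 19, 14, 18, 2); Player 1 gets 13.
- B → Column plays Z (best of 0, 2, 1, 17); Player 1 gets 17.
Maximizing over 12, 13, 17, Player 1 chooses B. Subgame-perfect outcome: (B, Z) with payoffs (17, 17).
Under simultaneous play:
Player 1's best replies: W→M; X→B; Y→B; Z→T.
Column's best replies: T→X; M→W; B→Z.
The unique mutual best reply is (M, W), giving (13, 19).
Column earns 17 sequentially versus 19 at the Nash outcome: worse off.

worse off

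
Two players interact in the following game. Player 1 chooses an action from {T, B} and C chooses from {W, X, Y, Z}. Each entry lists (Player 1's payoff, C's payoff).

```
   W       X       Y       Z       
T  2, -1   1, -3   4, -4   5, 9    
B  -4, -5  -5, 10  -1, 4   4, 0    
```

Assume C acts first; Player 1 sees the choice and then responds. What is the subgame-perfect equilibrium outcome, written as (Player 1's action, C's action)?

(T, Z)

Backward induction with C moving first.
- W: BR = T, leader payoff -1.
- X: BR = T, leader payoff -3.
- Y: BR = T, leader payoff -4.
- Z: BR = T, leader payoff 9.
C's induced payoffs are -1, -3, -4, 9, so C commits to Z. Subgame-perfect outcome: (T, Z) with payoffs (5, 9).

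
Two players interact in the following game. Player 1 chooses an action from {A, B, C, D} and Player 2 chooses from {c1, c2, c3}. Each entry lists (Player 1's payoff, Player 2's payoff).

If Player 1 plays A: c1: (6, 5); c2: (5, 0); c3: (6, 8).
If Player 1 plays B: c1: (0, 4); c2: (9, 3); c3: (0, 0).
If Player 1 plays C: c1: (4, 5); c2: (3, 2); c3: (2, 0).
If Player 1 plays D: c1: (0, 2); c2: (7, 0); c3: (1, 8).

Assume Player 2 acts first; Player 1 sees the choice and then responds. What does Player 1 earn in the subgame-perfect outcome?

6

Backward induction with Player 2 moving first.
- c1: Player 1 compares 6, 0, 4, 0 and picks A; Player 2 would get 5.
- c2: Player 1 compares 5, 9, 3, 7 and picks B; Player 2 would get 3.
- c3: Player 1 compares 6, 0, 2, 1 and picks A; Player 2 would get 8.
Player 2's induced payoffs are 5, 3, 8, so Player 2 commits to c3. Subgame-perfect outcome: (A, c3) with payoffs (6, 8).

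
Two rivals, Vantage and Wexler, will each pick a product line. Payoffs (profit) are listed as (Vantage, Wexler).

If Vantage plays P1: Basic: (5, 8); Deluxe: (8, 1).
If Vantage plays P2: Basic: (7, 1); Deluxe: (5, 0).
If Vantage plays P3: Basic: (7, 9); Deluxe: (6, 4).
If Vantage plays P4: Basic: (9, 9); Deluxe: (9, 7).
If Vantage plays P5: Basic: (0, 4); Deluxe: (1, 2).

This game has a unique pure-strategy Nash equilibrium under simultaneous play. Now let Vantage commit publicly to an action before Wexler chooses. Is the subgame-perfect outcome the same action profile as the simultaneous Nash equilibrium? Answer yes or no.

yes

Work backward from Wexler's decision.
- P1: Wexler compares 8, 1 and picks Basic; Vantage would get 5.
- P2: Wexler compares 1, 0 and picks Basic; Vantage would get 7.
- P3: Wexler compares 9, 4 and picks Basic; Vantage would get 7.
- P4: Wexler compares 9, 7 and picks Basic; Vantage would get 9.
- P5: Wexler compares 4, 2 and picks Basic; Vantage would get 0.
Maximizing over 5, 7, 7, 9, 0, Vantage chooses P4. Subgame-perfect outcome: (P4, Basic) with payoffs (9, 9).
Now find the simultaneous Nash equilibrium.
Vantage's best replies: Basic→P4; Deluxe→P4.
Wexler's best replies: P1→Basic; P2→Basic; P3→Basic; P4→Basic; P5→Basic.
The unique mutual best reply is (P4, Basic), giving (9, 9).
Sequential outcome (P4, Basic) coincides with the Nash profile (P4, Basic).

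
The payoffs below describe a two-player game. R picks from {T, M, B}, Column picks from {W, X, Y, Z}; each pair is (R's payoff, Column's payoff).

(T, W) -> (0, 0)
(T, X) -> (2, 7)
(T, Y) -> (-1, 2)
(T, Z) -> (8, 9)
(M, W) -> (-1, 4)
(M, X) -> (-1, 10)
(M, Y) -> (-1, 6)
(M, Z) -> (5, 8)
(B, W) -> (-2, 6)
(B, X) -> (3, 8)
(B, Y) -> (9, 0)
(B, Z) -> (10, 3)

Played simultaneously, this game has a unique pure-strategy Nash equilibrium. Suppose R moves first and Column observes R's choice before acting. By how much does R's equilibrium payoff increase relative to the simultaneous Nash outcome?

5

Backward induction with R moving first.
- T: Column compares 0, 7, 2, 9 and picks Z; R would get 8.
- M: Column compares 4, 10, 6, 8 and picks X; R would get -1.
- B: Column compares 6, 8, 0, 3 and picks X; R would get 3.
Among 8, -1, 3, the best is 8 at T. Subgame-perfect outcome: (T, Z) with payoffs (8, 9).
For the simultaneous game, intersect best replies.
R's best replies: W→T; X→B; Y→B; Z→B.
Column's best replies: T→Z; M→X; B→X.
Only (B, X) has each player best-responding; Nash payoffs (3, 8).
R's commitment gain: 8 − 3 = 5.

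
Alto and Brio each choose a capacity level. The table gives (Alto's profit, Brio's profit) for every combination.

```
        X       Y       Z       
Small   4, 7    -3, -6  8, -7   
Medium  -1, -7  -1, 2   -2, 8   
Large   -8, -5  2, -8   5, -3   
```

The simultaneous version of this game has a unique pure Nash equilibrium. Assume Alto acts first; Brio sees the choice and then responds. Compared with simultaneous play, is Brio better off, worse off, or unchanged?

Brio best-responds to each possible Alto move:
- Small: BR = X, leader payoff 4.
- Medium: BR = Z, leader payoff -2.
- Large: BR = Z, leader payoff 5.
Among 4, -2, 5, the best is 5 at Large. Subgame-perfect outcome: (Large, Z) with payoffs (5, -3).
For the simultaneous game, intersect best replies.
Alto's best replies: X→Small; Y→Large; Z→Small.
Brio's best replies: Small→X; Medium→Z; Large→Z.
The unique mutual best reply is (Small, X), giving (4, 7).
Brio earns -3 sequentially versus 7 at the Nash outcome: worse off.

worse off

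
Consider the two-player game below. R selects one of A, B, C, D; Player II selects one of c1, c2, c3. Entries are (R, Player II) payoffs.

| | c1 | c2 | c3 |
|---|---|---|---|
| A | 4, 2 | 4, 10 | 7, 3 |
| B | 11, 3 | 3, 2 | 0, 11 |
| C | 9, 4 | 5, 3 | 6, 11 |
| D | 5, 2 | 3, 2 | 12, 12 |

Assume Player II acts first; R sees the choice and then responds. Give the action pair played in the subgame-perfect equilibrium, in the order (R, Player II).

R best-responds to each possible Player II move:
- c1: R compares 4, 11, 9, 5 and picks B; Player II would get 3.
- c2: R compares 4, 3, 5, 3 and picks C; Player II would get 3.
- c3: R compares 7, 0, 6, 12 and picks D; Player II would get 12.
Among 3, 3, 12, the best is 12 at c3. Subgame-perfect outcome: (D, c3) with payoffs (12, 12).

(D, c3)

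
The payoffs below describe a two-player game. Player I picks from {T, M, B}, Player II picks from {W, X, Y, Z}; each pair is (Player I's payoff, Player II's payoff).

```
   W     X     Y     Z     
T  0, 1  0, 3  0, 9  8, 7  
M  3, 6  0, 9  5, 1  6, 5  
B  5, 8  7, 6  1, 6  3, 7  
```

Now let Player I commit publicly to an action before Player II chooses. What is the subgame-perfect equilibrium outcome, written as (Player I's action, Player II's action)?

(B, W)

Work backward from Player II's decision.
- T: BR = Y, leader payoff 0.
- M: BR = X, leader payoff 0.
- B: BR = W, leader payoff 5.
Among 0, 0, 5, the best is 5 at B. Subgame-perfect outcome: (B, W) with payoffs (5, 8).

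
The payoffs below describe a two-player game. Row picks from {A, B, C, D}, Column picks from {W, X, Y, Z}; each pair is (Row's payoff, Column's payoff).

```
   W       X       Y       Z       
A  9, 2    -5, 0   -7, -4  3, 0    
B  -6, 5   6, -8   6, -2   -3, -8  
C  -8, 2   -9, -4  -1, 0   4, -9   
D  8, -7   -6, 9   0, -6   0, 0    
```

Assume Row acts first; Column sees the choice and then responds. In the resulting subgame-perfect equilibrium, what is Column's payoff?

2

Backward induction with Row moving first.
- A: Column compares 2, 0, -4, 0 and picks W; Row would get 9.
- B: Column compares 5, -8, -2, -8 and picks W; Row would get -6.
- C: Column compares 2, -4, 0, -9 and picks W; Row would get -8.
- D: Column compares -7, 9, -6, 0 and picks X; Row would get -6.
Row's induced payoffs are 9, -6, -8, -6, so Row commits to A. Subgame-perfect outcome: (A, W) with payoffs (9, 2).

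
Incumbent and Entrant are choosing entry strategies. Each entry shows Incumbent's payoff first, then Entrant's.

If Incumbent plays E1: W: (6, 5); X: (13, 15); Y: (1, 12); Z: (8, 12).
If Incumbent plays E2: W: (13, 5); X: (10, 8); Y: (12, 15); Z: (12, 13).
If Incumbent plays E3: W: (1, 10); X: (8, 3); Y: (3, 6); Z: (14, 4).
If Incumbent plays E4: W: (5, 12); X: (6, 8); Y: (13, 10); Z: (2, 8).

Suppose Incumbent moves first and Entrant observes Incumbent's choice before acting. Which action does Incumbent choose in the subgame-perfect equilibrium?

E1

Work backward from Entrant's decision.
- E1 → Entrant plays X (best of 5, 15, 12, 12); Incumbent gets 13.
- E2 → Entrant plays Y (best of 5, 8, 15, 13); Incumbent gets 12.
- E3 → Entrant plays W (best of 10, 3, 6, 4); Incumbent gets 1.
- E4 → Entrant plays W (best of 12, 8, 10, 8); Incumbent gets 5.
Maximizing over 13, 12, 1, 5, Incumbent chooses E1. Subgame-perfect outcome: (E1, X) with payoffs (13, 15).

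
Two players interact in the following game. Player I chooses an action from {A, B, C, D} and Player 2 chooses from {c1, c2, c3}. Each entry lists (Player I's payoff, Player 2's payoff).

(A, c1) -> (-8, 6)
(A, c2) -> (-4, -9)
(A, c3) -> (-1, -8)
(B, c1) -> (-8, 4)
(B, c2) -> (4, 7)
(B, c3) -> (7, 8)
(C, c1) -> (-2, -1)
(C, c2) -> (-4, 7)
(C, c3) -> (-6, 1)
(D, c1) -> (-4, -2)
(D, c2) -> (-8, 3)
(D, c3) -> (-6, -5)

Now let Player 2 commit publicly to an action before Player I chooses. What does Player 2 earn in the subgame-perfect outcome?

Backward induction with Player 2 moving first.
- c1: Player I compares -8, -8, -2, -4 and picks C; Player 2 would get -1.
- c2: Player I compares -4, 4, -4, -8 and picks B; Player 2 would get 7.
- c3: Player I compares -1, 7, -6, -6 and picks B; Player 2 would get 8.
Maximizing over -1, 7, 8, Player 2 chooses c3. Subgame-perfect outcome: (B, c3) with payoffs (7, 8).

8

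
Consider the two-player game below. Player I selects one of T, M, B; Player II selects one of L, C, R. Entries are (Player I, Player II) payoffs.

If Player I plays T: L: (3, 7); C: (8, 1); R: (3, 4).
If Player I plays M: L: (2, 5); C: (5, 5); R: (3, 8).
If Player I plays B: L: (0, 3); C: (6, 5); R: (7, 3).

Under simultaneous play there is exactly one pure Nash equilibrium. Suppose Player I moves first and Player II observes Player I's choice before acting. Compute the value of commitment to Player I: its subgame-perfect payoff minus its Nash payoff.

3

Solve by backward induction (Player I leads).
- T: BR = L, leader payoff 3.
- M: BR = R, leader payoff 3.
- B: BR = C, leader payoff 6.
Player I's induced payoffs are 3, 3, 6, so Player I commits to B. Subgame-perfect outcome: (B, C) with payoffs (6, 5).
Under simultaneous play:
Player I's best replies: L→T; C→T; R→B.
Player II's best replies: T→L; M→R; B→C.
The unique mutual best reply is (T, L), giving (3, 7).
Player I's commitment gain: 6 − 3 = 3.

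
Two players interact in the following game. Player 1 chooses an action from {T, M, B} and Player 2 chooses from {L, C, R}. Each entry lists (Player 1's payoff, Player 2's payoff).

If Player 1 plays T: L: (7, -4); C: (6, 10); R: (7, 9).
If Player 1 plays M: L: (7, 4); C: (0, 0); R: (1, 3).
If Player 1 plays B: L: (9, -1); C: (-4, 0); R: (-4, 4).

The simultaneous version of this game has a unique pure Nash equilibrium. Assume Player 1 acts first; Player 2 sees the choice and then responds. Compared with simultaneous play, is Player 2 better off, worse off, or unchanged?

Work backward from Player 2's decision.
- T → Player 2 plays C (best of -4, 10, 9); Player 1 gets 6.
- M → Player 2 plays L (best of 4, 0, 3); Player 1 gets 7.
- B → Player 2 plays R (best of -1, 0, 4); Player 1 gets -4.
Maximizing over 6, 7, -4, Player 1 chooses M. Subgame-perfect outcome: (M, L) with payoffs (7, 4).
For the simultaneous game, intersect best replies.
Player 1's best replies: L→B; C→T; R→T.
Player 2's best replies: T→C; M→L; B→R.
Only (T, C) has each player best-responding; Nash payoffs (6, 10).
Player 2 earns 4 sequentially versus 10 at the Nash outcome: worse off.

worse off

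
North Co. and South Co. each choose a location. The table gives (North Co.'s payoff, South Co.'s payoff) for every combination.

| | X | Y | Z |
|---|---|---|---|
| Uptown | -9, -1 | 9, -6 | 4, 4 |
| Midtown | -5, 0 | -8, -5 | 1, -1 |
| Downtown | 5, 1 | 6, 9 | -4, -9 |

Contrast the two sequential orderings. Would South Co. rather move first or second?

If North Co. leads: South Co.'s best replies are Uptown→Z, Midtown→X, Downtown→Y; North Co.'s induced payoffs 4, -5, 6; outcome (Downtown, Y), payoffs (6, 9).
If South Co. leads: North Co.'s best replies are X→Downtown, Y→Uptown, Z→Uptown; South Co.'s induced payoffs 1, -6, 4; outcome (Uptown, Z), payoffs (4, 4).
South Co. gets 4 moving first and 9 moving second, so South Co. prefers to move second.

second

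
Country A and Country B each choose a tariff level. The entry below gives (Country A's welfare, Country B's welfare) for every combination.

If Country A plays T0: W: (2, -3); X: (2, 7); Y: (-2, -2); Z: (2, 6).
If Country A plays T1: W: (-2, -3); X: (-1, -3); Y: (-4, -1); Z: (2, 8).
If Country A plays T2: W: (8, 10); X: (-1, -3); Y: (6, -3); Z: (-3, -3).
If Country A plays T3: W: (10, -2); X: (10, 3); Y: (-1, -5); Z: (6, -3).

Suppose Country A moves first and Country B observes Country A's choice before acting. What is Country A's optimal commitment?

Work backward from Country B's decision.
- T0: Country B compares -3, 7, -2, 6 and picks X; Country A would get 2.
- T1: Country B compares -3, -3, -1, 8 and picks Z; Country A would get 2.
- T2: Country B compares 10, -3, -3, -3 and picks W; Country A would get 8.
- T3: Country B compares -2, 3, -5, -3 and picks X; Country A would get 10.
Maximizing over 2, 2, 8, 10, Country A chooses T3. Subgame-perfect outcome: (T3, X) with payoffs (10, 3).

T3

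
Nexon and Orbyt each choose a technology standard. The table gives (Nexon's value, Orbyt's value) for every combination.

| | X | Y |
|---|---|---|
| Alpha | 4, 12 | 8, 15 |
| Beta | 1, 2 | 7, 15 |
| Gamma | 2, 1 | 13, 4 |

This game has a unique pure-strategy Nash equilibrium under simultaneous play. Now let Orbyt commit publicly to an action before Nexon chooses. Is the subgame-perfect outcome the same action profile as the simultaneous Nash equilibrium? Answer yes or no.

no

Nexon best-responds to each possible Orbyt move:
- X → Nexon plays Alpha (best of 4, 1, 2); Orbyt gets 12.
- Y → Nexon plays Gamma (best of 8, 7, 13); Orbyt gets 4.
Maximizing over 12, 4, Orbyt chooses X. Subgame-perfect outcome: (Alpha, X) with payoffs (4, 12).
Under simultaneous play:
Nexon's best replies: X→Alpha; Y→Gamma.
Orbyt's best replies: Alpha→Y; Beta→Y; Gamma→Y.
Only (Gamma, Y) has each player best-responding; Nash payoffs (13, 4).
Sequential outcome (Alpha, X) differs from the Nash profile (Gamma, Y).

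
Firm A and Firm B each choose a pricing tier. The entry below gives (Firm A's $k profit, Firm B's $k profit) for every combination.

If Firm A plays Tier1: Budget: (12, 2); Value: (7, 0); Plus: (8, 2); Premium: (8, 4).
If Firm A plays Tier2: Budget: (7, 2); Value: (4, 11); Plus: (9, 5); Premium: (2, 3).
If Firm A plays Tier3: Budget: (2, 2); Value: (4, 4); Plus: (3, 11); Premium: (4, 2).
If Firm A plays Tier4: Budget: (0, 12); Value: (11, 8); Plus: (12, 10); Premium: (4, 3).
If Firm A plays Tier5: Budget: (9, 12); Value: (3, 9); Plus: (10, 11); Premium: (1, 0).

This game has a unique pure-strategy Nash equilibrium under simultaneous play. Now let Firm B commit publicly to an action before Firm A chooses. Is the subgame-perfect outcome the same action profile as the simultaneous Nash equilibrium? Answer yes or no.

Firm A best-responds to each possible Firm B move:
- Budget → Firm A plays Tier1 (best of 12, 7, 2, 0, 9); Firm B gets 2.
- Value → Firm A plays Tier4 (best of 7, 4, 4, 11, 3); Firm B gets 8.
- Plus → Firm A plays Tier4 (best of 8, 9, 3, 12, 10); Firm B gets 10.
- Premium → Firm A plays Tier1 (best of 8, 2, 4, 4, 1); Firm B gets 4.
Maximizing over 2, 8, 10, 4, Firm B chooses Plus. Subgame-perfect outcome: (Tier4, Plus) with payoffs (12, 10).
Now find the simultaneous Nash equilibrium.
Firm A's best replies: Budget→Tier1; Value→Tier4; Plus→Tier4; Premium→Tier1.
Firm B's best replies: Tier1→Premium; Tier2→Value; Tier3→Plus; Tier4→Budget; Tier5→Budget.
The unique mutual best reply is (Tier1, Premium), giving (8, 4).
Sequential outcome (Tier4, Plus) differs from the Nash profile (Tier1, Premium).

no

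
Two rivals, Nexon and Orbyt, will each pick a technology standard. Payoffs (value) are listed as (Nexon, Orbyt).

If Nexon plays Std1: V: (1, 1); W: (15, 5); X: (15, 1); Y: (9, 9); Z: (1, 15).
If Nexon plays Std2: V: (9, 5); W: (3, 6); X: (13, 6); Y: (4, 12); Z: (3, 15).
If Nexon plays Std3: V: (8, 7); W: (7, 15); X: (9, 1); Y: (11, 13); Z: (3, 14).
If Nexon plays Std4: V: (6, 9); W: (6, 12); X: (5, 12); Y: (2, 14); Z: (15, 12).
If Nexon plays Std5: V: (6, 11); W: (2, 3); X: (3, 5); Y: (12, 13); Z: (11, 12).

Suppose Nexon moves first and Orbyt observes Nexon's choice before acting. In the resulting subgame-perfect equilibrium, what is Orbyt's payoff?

Backward induction with Nexon moving first.
- Std1 → Orbyt plays Z (best of 1, 5, 1, 9, 15); Nexon gets 1.
- Std2 → Orbyt plays Z (best of 5, 6, 6, 12, 15); Nexon gets 3.
- Std3 → Orbyt plays W (best of 7, 15, 1, 13, 14); Nexon gets 7.
- Std4 → Orbyt plays Y (best of 9, 12, 12, 14, 12); Nexon gets 2.
- Std5 → Orbyt plays Y (best of 11, 3, 5, 13, 12); Nexon gets 12.
Among 1, 3, 7, 2, 12, the best is 12 at Std5. Subgame-perfect outcome: (Std5, Y) with payoffs (12, 13).

13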